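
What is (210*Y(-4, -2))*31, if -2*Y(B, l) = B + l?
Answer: 19530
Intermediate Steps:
Y(B, l) = -B/2 - l/2 (Y(B, l) = -(B + l)/2 = -B/2 - l/2)
(210*Y(-4, -2))*31 = (210*(-1/2*(-4) - 1/2*(-2)))*31 = (210*(2 + 1))*31 = (210*3)*31 = 630*31 = 19530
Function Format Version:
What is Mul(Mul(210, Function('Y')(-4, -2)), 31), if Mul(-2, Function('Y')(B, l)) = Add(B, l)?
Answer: 19530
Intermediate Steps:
Function('Y')(B, l) = Add(Mul(Rational(-1, 2), B), Mul(Rational(-1, 2), l)) (Function('Y')(B, l) = Mul(Rational(-1, 2), Add(B, l)) = Add(Mul(Rational(-1, 2), B), Mul(Rational(-1, 2), l)))
Mul(Mul(210, Function('Y')(-4, -2)), 31) = Mul(Mul(210, Add(Mul(Rational(-1, 2), -4), Mul(Rational(-1, 2), -2))), 31) = Mul(Mul(210, Add(2, 1)), 31) = Mul(Mul(210, 3), 31) = Mul(630, 31) = 19530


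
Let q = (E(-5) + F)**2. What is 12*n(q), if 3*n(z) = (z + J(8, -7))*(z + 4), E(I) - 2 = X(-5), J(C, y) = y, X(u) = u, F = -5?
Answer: 15504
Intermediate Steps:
E(I) = -3 (E(I) = 2 - 5 = -3)
q = 64 (q = (-3 - 5)**2 = (-8)**2 = 64)
n(z) = (-7 + z)*(4 + z)/3 (n(z) = ((z - 7)*(z + 4))/3 = ((-7 + z)*(4 + z))/3 = (-7 + z)*(4 + z)/3)
12*n(q) = 12*(-28/3 - 1*64 + (1/3)*64**2) = 12*(-28/3 - 64 + (1/3)*4096) = 12*(-28/3 - 64 + 4096/3) = 12*1292 = 15504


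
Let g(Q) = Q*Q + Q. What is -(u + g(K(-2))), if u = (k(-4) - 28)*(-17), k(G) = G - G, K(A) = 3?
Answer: -488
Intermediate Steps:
k(G) = 0
g(Q) = Q + Q² (g(Q) = Q² + Q = Q + Q²)
u = 476 (u = (0 - 28)*(-17) = -28*(-17) = 476)
-(u + g(K(-2))) = -(476 + 3*(1 + 3)) = -(476 + 3*4) = -(476 + 12) = -1*488 = -488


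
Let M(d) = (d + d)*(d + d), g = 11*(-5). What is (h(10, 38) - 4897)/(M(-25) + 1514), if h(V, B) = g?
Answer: -2476/2007 ≈ -1.2337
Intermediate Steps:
g = -55
M(d) = 4*d² (M(d) = (2*d)*(2*d) = 4*d²)
h(V, B) = -55
(h(10, 38) - 4897)/(M(-25) + 1514) = (-55 - 4897)/(4*(-25)² + 1514) = -4952/(4*625 + 1514) = -4952/(2500 + 1514) = -4952/4014 = -4952*1/4014 = -2476/2007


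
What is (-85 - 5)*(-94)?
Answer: 8460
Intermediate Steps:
(-85 - 5)*(-94) = -90*(-94) = 8460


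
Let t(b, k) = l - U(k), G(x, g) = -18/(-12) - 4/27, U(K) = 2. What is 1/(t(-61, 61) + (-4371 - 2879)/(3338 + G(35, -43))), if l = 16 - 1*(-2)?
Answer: 7213/99748 ≈ 0.072312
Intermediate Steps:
l = 18 (l = 16 + 2 = 18)
G(x, g) = 73/54 (G(x, g) = -18*(-1/12) - 4*1/27 = 3/2 - 4/27 = 73/54)
t(b, k) = 16 (t(b, k) = 18 - 1*2 = 18 - 2 = 16)
1/(t(-61, 61) + (-4371 - 2879)/(3338 + G(35, -43))) = 1/(16 + (-4371 - 2879)/(3338 + 73/54)) = 1/(16 - 7250/180325/54) = 1/(16 - 7250*54/180325) = 1/(16 - 15660/7213) = 1/(99748/7213) = 7213/99748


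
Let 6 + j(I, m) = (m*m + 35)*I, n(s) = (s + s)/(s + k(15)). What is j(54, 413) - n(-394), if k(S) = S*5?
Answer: 2938821802/319 ≈ 9.2126e+6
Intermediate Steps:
k(S) = 5*S
n(s) = 2*s/(75 + s) (n(s) = (s + s)/(s + 5*15) = (2*s)/(s + 75) = (2*s)/(75 + s) = 2*s/(75 + s))
j(I, m) = -6 + I*(35 + m²) (j(I, m) = -6 + (m*m + 35)*I = -6 + (m² + 35)*I = -6 + (35 + m²)*I = -6 + I*(35 + m²))
j(54, 413) - n(-394) = (-6 + 35*54 + 54*413²) - 2*(-394)/(75 - 394) = (-6 + 1890 + 54*170569) - 2*(-394)/(-319) = (-6 + 1890 + 9210726) - 2*(-394)*(-1)/319 = 9212610 - 1*788/319 = 9212610 - 788/319 = 2938821802/319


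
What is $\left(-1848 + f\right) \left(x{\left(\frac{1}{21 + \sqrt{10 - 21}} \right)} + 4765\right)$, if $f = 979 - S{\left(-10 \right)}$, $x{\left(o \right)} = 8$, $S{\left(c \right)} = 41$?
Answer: $-4343430$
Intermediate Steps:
$f = 938$ ($f = 979 - 41 = 938$)
$\left(-1848 + f\right) \left(x{\left(\frac{1}{21 + \sqrt{10 - 21}} \right)} + 4765\right) = \left(-1848 + 938\right) \left(8 + 4765\right) = \left(-910\right) 4773 = -4343430$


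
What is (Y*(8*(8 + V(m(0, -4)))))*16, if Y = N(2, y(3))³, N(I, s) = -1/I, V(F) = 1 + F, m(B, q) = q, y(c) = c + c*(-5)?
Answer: -80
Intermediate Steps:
y(c) = -4*c (y(c) = c - 5*c = -4*c)
Y = -⅛ (Y = (-1/2)³ = (-1*½)³ = (-½)³ = -⅛ ≈ -0.12500)
(Y*(8*(8 + V(m(0, -4)))))*16 = -(8 + (1 - 4))*16 = -(8 - 3)*16 = -5*16 = -80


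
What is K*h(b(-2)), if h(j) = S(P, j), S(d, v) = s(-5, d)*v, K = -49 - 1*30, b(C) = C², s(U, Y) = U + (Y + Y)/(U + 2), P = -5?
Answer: 1580/3 ≈ 526.67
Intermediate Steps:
s(U, Y) = U + 2*Y/(2 + U) (s(U, Y) = U + (2*Y)/(2 + U) = U + 2*Y/(2 + U))
K = -79 (K = -49 - 30 = -79)
S(d, v) = v*(-5 - 2*d/3) (S(d, v) = (((-5)² + 2*(-5) + 2*d)/(2 - 5))*v = ((25 - 10 + 2*d)/(-3))*v = (-(15 + 2*d)/3)*v = (-5 - 2*d/3)*v = v*(-5 - 2*d/3))
h(j) = -5*j/3 (h(j) = -j*(15 + 2*(-5))/3 = -j*(15 - 10)/3 = -⅓*j*5 = -5*j/3)
K*h(b(-2)) = -(-395)*(-2)²/3 = -(-395)*4/3 = -79*(-20/3) = 1580/3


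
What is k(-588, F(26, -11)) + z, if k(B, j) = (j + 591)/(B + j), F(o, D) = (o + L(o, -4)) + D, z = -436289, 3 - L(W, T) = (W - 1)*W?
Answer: -532272539/1220 ≈ -4.3629e+5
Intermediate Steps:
L(W, T) = 3 - W*(-1 + W) (L(W, T) = 3 - (W - 1)*W = 3 - (-1 + W)*W = 3 - W*(-1 + W))
F(o, D) = 3 + D - o² + 2*o (F(o, D) = (o + (3 + o - o²)) + D = (3 - o² + 2*o) + D = 3 + D - o² + 2*o)
k(B, j) = (591 + j)/(B + j)
k(-588, F(26, -11)) + z = (591 + (3 - 11 - 1*26² + 2*26))/(-588 + (3 - 11 - 1*26² + 2*26)) - 436289 = (591 + (3 - 11 - 1*676 + 52))/(-588 + (3 - 11 - 1*676 + 52)) - 436289 = (591 + (3 - 11 - 676 + 52))/(-588 + (3 - 11 - 676 + 52)) - 436289 = (591 - 632)/(-588 - 632) - 436289 = -41/(-1220) - 436289 = -1/1220*(-41) - 436289 = 41/1220 - 436289 = -532272539/1220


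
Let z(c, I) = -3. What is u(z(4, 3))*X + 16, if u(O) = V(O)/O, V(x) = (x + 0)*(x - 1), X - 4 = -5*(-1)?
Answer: -20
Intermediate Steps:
X = 9 (X = 4 - 5*(-1) = 4 + 5 = 9)
V(x) = x*(-1 + x)
u(O) = -1 + O (u(O) = (O*(-1 + O))/O = -1 + O)
u(z(4, 3))*X + 16 = (-1 - 3)*9 + 16 = -4*9 + 16 = -36 + 16 = -20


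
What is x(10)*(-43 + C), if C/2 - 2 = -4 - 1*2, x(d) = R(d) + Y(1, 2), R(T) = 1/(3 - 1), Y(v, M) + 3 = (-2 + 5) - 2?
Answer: 153/2 ≈ 76.500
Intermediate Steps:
Y(v, M) = -2 (Y(v, M) = -3 + ((-2 + 5) - 2) = -3 + (3 - 2) = -3 + 1 = -2)
R(T) = ½ (R(T) = 1/2 = ½)
x(d) = -3/2 (x(d) = ½ - 2 = -3/2)
C = -8 (C = 4 + 2*(-4 - 1*2) = 4 + 2*(-4 - 2) = 4 + 2*(-6) = 4 - 12 = -8)
x(10)*(-43 + C) = -3*(-43 - 8)/2 = -3/2*(-51) = 153/2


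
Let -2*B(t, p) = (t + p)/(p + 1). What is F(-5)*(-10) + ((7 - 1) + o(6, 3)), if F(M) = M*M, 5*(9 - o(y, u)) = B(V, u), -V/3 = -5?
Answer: -4691/20 ≈ -234.55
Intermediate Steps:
V = 15 (V = -3*(-5) = 15)
B(t, p) = -(p + t)/(2*(1 + p)) (B(t, p) = -(t + p)/(2*(p + 1)) = -(p + t)/(2*(1 + p)))
o(y, u) = 9 - (-15 - u)/(10*(1 + u)) (o(y, u) = 9 - (-u - 1*15)/(10*(1 + u)) = 9 - (-u - 15)/(10*(1 + u)) = 9 - (-15 - u)/(10*(1 + u)))
F(M) = M²
F(-5)*(-10) + ((7 - 1) + o(6, 3)) = (-5)²*(-10) + ((7 - 1) + 7*(15 + 13*3)/(10*(1 + 3))) = 25*(-10) + (6 + (7/10)*(15 + 39)/4) = -250 + (6 + (7/10)*(¼)*54) = -250 + (6 + 189/20) = -250 + 309/20 = -4691/20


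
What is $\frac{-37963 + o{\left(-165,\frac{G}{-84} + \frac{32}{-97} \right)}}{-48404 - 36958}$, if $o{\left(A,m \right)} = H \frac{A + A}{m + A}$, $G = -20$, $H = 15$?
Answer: $\frac{579844093}{1304843532} \approx 0.44438$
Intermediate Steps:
$o{\left(A,m \right)} = \frac{30 A}{A + m}$ ($o{\left(A,m \right)} = 15 \frac{A + A}{m + A} = 15 \frac{2 A}{A + m} = \frac{30 A}{A + m}$)
$\frac{-37963 + o{\left(-165,\frac{G}{-84} + \frac{32}{-97} \right)}}{-48404 - 36958} = \frac{-37963 + 30 \left(-165\right) \frac{1}{-165 + \left(- \frac{20}{-84} + \frac{32}{-97}\right)}}{-48404 - 36958} = \frac{-37963 + 30 \left(-165\right) \frac{1}{-165 + \left(\left(-20\right) \left(- \frac{1}{84}\right) + 32 \left(- \frac{1}{97}\right)\right)}}{-85362} = \left(-37963 + 30 \left(-165\right) \frac{1}{-165 + \left(\frac{5}{21} - \frac{32}{97}\right)}\right) \left(- \frac{1}{85362}\right) = \left(-37963 + 30 \left(-165\right) \frac{1}{-165 - \frac{187}{2037}}\right) \left(- \frac{1}{85362}\right) = \left(-37963 + 30 \left(-165\right) \frac{1}{- \frac{336292}{2037}}\right) \left(- \frac{1}{85362}\right) = \left(-37963 + 30 \left(-165\right) \left(- \frac{2037}{336292}\right)\right) \left(- \frac{1}{85362}\right) = \left(-37963 + \frac{458325}{15286}\right) \left(- \frac{1}{85362}\right) = \left(- \frac{579844093}{15286}\right) \left(- \frac{1}{85362}\right) = \frac{579844093}{1304843532}$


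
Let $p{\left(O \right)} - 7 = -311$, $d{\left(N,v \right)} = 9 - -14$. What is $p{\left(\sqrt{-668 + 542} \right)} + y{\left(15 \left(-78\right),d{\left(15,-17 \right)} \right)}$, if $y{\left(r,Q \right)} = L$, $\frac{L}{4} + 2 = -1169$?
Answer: $-4988$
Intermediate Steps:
$d{\left(N,v \right)} = 23$ ($d{\left(N,v \right)} = 9 + 14 = 23$)
$p{\left(O \right)} = -304$ ($p{\left(O \right)} = 7 - 311 = -304$)
$L = -4684$ ($L = -8 + 4 \left(-1169\right) = -8 - 4676 = -4684$)
$y{\left(r,Q \right)} = -4684$
$p{\left(\sqrt{-668 + 542} \right)} + y{\left(15 \left(-78\right),d{\left(15,-17 \right)} \right)} = -304 - 4684 = -4988$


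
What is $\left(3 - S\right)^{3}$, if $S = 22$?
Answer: $-6859$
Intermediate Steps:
$\left(3 - S\right)^{3} = \left(3 - 22\right)^{3} = \left(-19\right)^{3} = -6859$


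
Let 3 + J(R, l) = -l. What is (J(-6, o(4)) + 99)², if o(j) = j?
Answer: 8464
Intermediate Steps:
J(R, l) = -3 - l
(J(-6, o(4)) + 99)² = ((-3 - 1*4) + 99)² = ((-3 - 4) + 99)² = (-7 + 99)² = 92² = 8464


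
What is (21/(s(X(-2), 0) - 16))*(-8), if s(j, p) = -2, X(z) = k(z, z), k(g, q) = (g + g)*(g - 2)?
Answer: 28/3 ≈ 9.3333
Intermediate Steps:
k(g, q) = 2*g*(-2 + g) (k(g, q) = (2*g)*(-2 + g) = 2*g*(-2 + g))
X(z) = 2*z*(-2 + z)
(21/(s(X(-2), 0) - 16))*(-8) = (21/(-2 - 16))*(-8) = (21/(-18))*(-8) = (21*(-1/18))*(-8) = -7/6*(-8) = 28/3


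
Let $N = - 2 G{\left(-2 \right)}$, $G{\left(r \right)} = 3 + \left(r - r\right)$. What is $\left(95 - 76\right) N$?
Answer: $-114$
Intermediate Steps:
$G{\left(r \right)} = 3$ ($G{\left(r \right)} = 3 + 0 = 3$)
$N = -6$ ($N = \left(-2\right) 3 = -6$)
$\left(95 - 76\right) N = \left(95 - 76\right) \left(-6\right) = 19 \left(-6\right) = -114$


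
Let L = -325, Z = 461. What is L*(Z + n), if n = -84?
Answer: -122525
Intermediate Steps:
L*(Z + n) = -325*(461 - 84) = -325*377 = -122525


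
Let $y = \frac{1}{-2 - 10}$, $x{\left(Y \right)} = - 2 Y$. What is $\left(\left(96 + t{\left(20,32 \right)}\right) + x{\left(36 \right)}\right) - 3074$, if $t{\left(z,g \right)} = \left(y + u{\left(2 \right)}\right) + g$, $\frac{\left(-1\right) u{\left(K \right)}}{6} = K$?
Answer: $- \frac{36361}{12} \approx -3030.1$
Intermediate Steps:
$y = - \frac{1}{12}$ ($y = \frac{1}{-12} = - \frac{1}{12} \approx -0.083333$)
$u{\left(K \right)} = - 6 K$
$t{\left(z,g \right)} = - \frac{145}{12} + g$ ($t{\left(z,g \right)} = \left(- \frac{1}{12} - 12\right) + g = - \frac{145}{12} + g$)
$\left(\left(96 + t{\left(20,32 \right)}\right) + x{\left(36 \right)}\right) - 3074 = \left(\left(96 + \left(- \frac{145}{12} + 32\right)\right) - 72\right) - 3074 = \left(\left(96 + \frac{239}{12}\right) - 72\right) - 3074 = \left(\frac{1391}{12} - 72\right) - 3074 = \frac{527}{12} - 3074 = - \frac{36361}{12}$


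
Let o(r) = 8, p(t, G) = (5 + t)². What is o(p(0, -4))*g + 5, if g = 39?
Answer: 317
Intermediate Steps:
o(p(0, -4))*g + 5 = 8*39 + 5 = 312 + 5 = 317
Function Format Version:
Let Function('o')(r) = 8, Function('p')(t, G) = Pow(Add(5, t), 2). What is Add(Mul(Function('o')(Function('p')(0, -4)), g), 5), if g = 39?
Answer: 317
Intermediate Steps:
Add(Mul(Function('o')(Function('p')(0, -4)), g), 5) = Add(Mul(8, 39), 5) = Add(312, 5) = 317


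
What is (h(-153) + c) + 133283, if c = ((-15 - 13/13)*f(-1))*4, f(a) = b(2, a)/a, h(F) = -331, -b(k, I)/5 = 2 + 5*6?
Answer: 122712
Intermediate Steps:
b(k, I) = -160 (b(k, I) = -5*(2 + 5*6) = -5*(2 + 30) = -5*32 = -160)
f(a) = -160/a
c = -10240 (c = ((-15 - 13/13)*(-160/(-1)))*4 = ((-15 - 13/13)*(-160*(-1)))*4 = ((-15 - 1*1)*160)*4 = ((-15 - 1)*160)*4 = -16*160*4 = -2560*4 = -10240)
(h(-153) + c) + 133283 = (-331 - 10240) + 133283 = -10571 + 133283 = 122712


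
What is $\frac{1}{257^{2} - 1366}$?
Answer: $\frac{1}{64683} \approx 1.546 \cdot 10^{-5}$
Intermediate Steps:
$\frac{1}{257^{2} - 1366} = \frac{1}{66049 - 1366} = \frac{1}{64683}$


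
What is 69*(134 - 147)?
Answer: -897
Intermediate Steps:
69*(134 - 147) = 69*(-13) = -897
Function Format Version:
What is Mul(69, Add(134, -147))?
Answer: -897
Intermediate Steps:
Mul(69, Add(134, -147)) = Mul(69, -13) = -897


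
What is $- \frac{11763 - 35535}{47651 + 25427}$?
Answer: $\frac{11886}{36539} \approx 0.3253$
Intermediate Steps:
$- \frac{11763 - 35535}{47651 + 25427} = - \frac{-23772}{73078} = \left(-1\right) \left(- \frac{11886}{36539}\right) = \frac{11886}{36539}$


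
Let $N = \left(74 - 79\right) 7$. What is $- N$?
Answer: $35$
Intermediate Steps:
$N = -35$ ($N = \left(-5\right) 7 = -35$)
$- N = \left(-1\right) \left(-35\right) = 35$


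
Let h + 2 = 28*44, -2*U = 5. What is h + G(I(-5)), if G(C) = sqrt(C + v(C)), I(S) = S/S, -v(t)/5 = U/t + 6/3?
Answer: 1230 + sqrt(14)/2 ≈ 1231.9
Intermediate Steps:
U = -5/2 (U = -1/2*5 = -5/2 ≈ -2.5000)
v(t) = -10 + 25/(2*t) (v(t) = -5*(-5/(2*t) + 6/3) = -5*(-5/(2*t) + 6*(1/3)) = -5*(-5/(2*t) + 2) = -5*(2 - 5/(2*t)) = -10 + 25/(2*t))
I(S) = 1
G(C) = sqrt(-10 + C + 25/(2*C)) (G(C) = sqrt(C + (-10 + 25/(2*C))) = sqrt(-10 + C + 25/(2*C)))
h = 1230 (h = -2 + 28*44 = -2 + 1232 = 1230)
h + G(I(-5)) = 1230 + sqrt(-40 + 4*1 + 50/1)/2 = 1230 + sqrt(-40 + 4 + 50*1)/2 = 1230 + sqrt(-40 + 4 + 50)/2 = 1230 + sqrt(14)/2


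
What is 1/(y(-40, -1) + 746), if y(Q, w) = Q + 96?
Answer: 1/802 ≈ 0.0012469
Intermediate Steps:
y(Q, w) = 96 + Q
1/(y(-40, -1) + 746) = 1/((96 - 40) + 746) = 1/(56 + 746) = 1/802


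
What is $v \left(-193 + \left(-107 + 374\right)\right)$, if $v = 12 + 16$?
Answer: $2072$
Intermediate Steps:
$v = 28$
$v \left(-193 + \left(-107 + 374\right)\right) = 28 \left(-193 + \left(-107 + 374\right)\right) = 28 \left(-193 + 267\right) = 28 \cdot 74 = 2072$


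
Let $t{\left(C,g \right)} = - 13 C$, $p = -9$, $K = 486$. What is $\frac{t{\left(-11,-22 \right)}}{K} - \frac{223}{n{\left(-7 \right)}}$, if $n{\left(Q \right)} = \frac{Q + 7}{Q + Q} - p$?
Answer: $- \frac{11899}{486} \approx -24.484$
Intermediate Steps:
$n{\left(Q \right)} = 9 + \frac{7 + Q}{2 Q}$ ($n{\left(Q \right)} = \frac{Q + 7}{Q + Q} - -9 = \frac{7 + Q}{2 Q} + 9 = 9 + \frac{7 + Q}{2 Q}$)
$\frac{t{\left(-11,-22 \right)}}{K} - \frac{223}{n{\left(-7 \right)}} = \frac{\left(-13\right) \left(-11\right)}{486} - \frac{223}{\frac{1}{2} \frac{1}{-7} \left(7 + 19 \left(-7\right)\right)} = 143 \cdot \frac{1}{486} - \frac{223}{\frac{1}{2} \left(- \frac{1}{7}\right) \left(7 - 133\right)} = \frac{143}{486} - \frac{223}{\frac{1}{2} \left(- \frac{1}{7}\right) \left(-126\right)} = \frac{143}{486} - \frac{223}{9} = - \frac{11899}{486}$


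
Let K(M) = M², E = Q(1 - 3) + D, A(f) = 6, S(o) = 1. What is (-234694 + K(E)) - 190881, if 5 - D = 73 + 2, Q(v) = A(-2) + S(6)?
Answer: -421606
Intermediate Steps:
Q(v) = 7 (Q(v) = 6 + 1 = 7)
D = -70 (D = 5 - (73 + 2) = 5 - 1*75 = 5 - 75 = -70)
E = -63 (E = 7 - 70 = -63)
(-234694 + K(E)) - 190881 = (-234694 + (-63)²) - 190881 = (-234694 + 3969) - 190881 = -230725 - 190881 = -421606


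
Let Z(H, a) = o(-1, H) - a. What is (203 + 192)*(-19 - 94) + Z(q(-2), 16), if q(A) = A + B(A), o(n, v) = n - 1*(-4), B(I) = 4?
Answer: -44648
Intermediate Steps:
o(n, v) = 4 + n (o(n, v) = n + 4 = 4 + n)
q(A) = 4 + A (q(A) = A + 4 = 4 + A)
Z(H, a) = 3 - a (Z(H, a) = (4 - 1) - a = 3 - a)
(203 + 192)*(-19 - 94) + Z(q(-2), 16) = (203 + 192)*(-19 - 94) + (3 - 1*16) = 395*(-113) + (3 - 16) = -44635 - 13 = -44648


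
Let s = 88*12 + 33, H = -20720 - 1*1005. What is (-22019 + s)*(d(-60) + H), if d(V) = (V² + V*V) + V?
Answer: 305264050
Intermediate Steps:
d(V) = V + 2*V² (d(V) = (V² + V²) + V = 2*V² + V = V + 2*V²)
H = -21725 (H = -20720 - 1005 = -21725)
s = 1089 (s = 1056 + 33 = 1089)
(-22019 + s)*(d(-60) + H) = (-22019 + 1089)*(-60*(1 + 2*(-60)) - 21725) = -20930*(-60*(1 - 120) - 21725) = -20930*(-60*(-119) - 21725) = -20930*(7140 - 21725) = -20930*(-14585) = 305264050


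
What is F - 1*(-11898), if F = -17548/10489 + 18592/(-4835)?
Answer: 603119063802/50714315 ≈ 11892.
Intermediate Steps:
F = -279856068/50714315 (F = -17548*1/10489 + 18592*(-1/4835) = -17548/10489 - 18592/4835 = -279856068/50714315 ≈ -5.5183)
F - 1*(-11898) = -279856068/50714315 - 1*(-11898) = -279856068/50714315 + 11898 = 603119063802/50714315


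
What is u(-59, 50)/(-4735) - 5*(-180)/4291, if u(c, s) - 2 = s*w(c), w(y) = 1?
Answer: 4038368/20317885 ≈ 0.19876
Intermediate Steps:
u(c, s) = 2 + s (u(c, s) = 2 + s*1 = 2 + s)
u(-59, 50)/(-4735) - 5*(-180)/4291 = (2 + 50)/(-4735) - 5*(-180)/4291 = 52*(-1/4735) + 900*(1/4291) = -52/4735 + 900/4291 = 4038368/20317885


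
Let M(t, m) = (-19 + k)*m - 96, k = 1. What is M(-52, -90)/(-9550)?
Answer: -762/4775 ≈ -0.15958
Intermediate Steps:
M(t, m) = -96 - 18*m (M(t, m) = (-19 + 1)*m - 96 = -18*m - 96 = -96 - 18*m)
M(-52, -90)/(-9550) = (-96 - 18*(-90))/(-9550) = (-96 + 1620)*(-1/9550) = 1524*(-1/9550) = -762/4775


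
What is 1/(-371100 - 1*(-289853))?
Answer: -1/81247 ≈ -1.2308e-5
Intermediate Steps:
1/(-371100 - 1*(-289853)) = 1/(-371100 + 289853) = 1/(-81247) = -1/81247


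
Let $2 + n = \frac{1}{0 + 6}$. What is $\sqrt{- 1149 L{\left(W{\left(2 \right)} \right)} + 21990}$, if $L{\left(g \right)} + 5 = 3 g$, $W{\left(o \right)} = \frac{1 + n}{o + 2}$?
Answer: $\frac{5 \sqrt{18210}}{4} \approx 168.68$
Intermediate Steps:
$n = - \frac{11}{6}$ ($n = -2 + \frac{1}{0 + 6} = -2 + \frac{1}{6} = - \frac{11}{6} \approx -1.8333$)
$W{\left(o \right)} = - \frac{5}{6 \left(2 + o\right)}$ ($W{\left(o \right)} = \frac{1 - \frac{11}{6}}{o + 2} = - \frac{5}{6 \left(2 + o\right)}$)
$L{\left(g \right)} = -5 + 3 g$
$\sqrt{- 1149 L{\left(W{\left(2 \right)} \right)} + 21990} = \sqrt{- 1149 \left(-5 + 3 \left(- \frac{5}{12 + 6 \cdot 2}\right)\right) + 21990} = \sqrt{- 1149 \left(-5 + 3 \left(- \frac{5}{12 + 12}\right)\right) + 21990} = \sqrt{- 1149 \left(-5 + 3 \left(- \frac{5}{24}\right)\right) + 21990} = \sqrt{- 1149 \left(-5 - \frac{5}{8}\right) + 21990} = \sqrt{\left(-1149\right) \left(- \frac{45}{8}\right) + 21990} = \sqrt{\frac{51705}{8} + 21990} = \sqrt{\frac{227625}{8}} = \frac{5 \sqrt{18210}}{4}$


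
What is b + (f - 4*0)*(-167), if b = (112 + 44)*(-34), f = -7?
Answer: -4135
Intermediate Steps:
b = -5304 (b = 156*(-34) = -5304)
b + (f - 4*0)*(-167) = -5304 + (-7 - 4*0)*(-167) = -5304 + (-7 + 0)*(-167) = -5304 - 7*(-167) = -5304 + 1169 = -4135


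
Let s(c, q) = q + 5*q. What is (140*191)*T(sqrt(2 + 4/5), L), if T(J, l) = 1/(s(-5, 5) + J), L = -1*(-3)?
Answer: 2005500/2243 - 13370*sqrt(70)/2243 ≈ 844.24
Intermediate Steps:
s(c, q) = 6*q
L = 3
T(J, l) = 1/(30 + J) (T(J, l) = 1/(6*5 + J) = 1/(30 + J))
(140*191)*T(sqrt(2 + 4/5), L) = (140*191)/(30 + sqrt(2 + 4/5)) = 26740/(30 + sqrt(2 + 4*(1/5))) = 26740/(30 + sqrt(2 + 4/5)) = 26740/(30 + sqrt(14/5)) = 26740/(30 + sqrt(70)/5)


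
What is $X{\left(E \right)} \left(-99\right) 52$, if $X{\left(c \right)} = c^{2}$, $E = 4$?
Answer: $-82368$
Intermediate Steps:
$X{\left(E \right)} \left(-99\right) 52 = 4^{2} \left(-99\right) 52 = 16 \left(-99\right) 52 = \left(-1584\right) 52 = -82368$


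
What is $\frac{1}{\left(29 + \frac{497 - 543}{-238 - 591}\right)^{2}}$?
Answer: $\frac{687241}{580183569} \approx 0.0011845$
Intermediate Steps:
$\frac{1}{\left(29 + \frac{497 - 543}{-238 - 591}\right)^{2}} = \frac{1}{\left(29 - \frac{46}{-829}\right)^{2}} = \frac{1}{\left(29 - - \frac{46}{829}\right)^{2}} = \frac{1}{\left(29 + \frac{46}{829}\right)^{2}} = \frac{1}{\left(\frac{24087}{829}\right)^{2}} = \frac{1}{\frac{580183569}{687241}} = \frac{687241}{580183569}$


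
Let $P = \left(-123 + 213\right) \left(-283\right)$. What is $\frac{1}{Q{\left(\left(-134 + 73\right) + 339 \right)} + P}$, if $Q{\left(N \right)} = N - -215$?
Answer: $- \frac{1}{24977} \approx -4.0037 \cdot 10^{-5}$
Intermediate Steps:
$Q{\left(N \right)} = 215 + N$ ($Q{\left(N \right)} = N + 215 = 215 + N$)
$P = -25470$ ($P = 90 \left(-283\right) = -25470$)
$\frac{1}{Q{\left(\left(-134 + 73\right) + 339 \right)} + P} = \frac{1}{\left(215 + \left(\left(-134 + 73\right) + 339\right)\right) - 25470} = \frac{1}{\left(215 + \left(-61 + 339\right)\right) - 25470} = \frac{1}{\left(215 + 278\right) - 25470} = \frac{1}{493 - 25470} = \frac{1}{-24977} = - \frac{1}{24977}$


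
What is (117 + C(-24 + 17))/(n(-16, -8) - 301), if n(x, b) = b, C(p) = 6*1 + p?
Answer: -116/309 ≈ -0.37540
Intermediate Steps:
C(p) = 6 + p
(117 + C(-24 + 17))/(n(-16, -8) - 301) = (117 + (6 + (-24 + 17)))/(-8 - 301) = (117 + (6 - 7))/(-309) = (117 - 1)*(-1/309) = 116*(-1/309) = -116/309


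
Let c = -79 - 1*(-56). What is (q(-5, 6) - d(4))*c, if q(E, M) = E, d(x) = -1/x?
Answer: 437/4 ≈ 109.25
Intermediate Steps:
c = -23 (c = -79 + 56 = -23)
(q(-5, 6) - d(4))*c = (-5 - (-1)/4)*(-23) = (-5 - 1*(-¼))*(-23) = (-5 + ¼)*(-23) = -19/4*(-23) = 437/4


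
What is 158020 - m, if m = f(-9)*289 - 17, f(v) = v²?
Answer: 134628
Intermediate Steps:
m = 23392 (m = (-9)²*289 - 17 = 81*289 - 17 = 23409 - 17 = 23392)
158020 - m = 158020 - 1*23392 = 158020 - 23392 = 134628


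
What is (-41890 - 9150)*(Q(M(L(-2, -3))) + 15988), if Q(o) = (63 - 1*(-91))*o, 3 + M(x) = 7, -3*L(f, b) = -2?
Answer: -847468160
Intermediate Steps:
L(f, b) = 2/3 (L(f, b) = -1/3*(-2) = 2/3)
M(x) = 4 (M(x) = -3 + 7 = 4)
Q(o) = 154*o (Q(o) = (63 + 91)*o = 154*o)
(-41890 - 9150)*(Q(M(L(-2, -3))) + 15988) = (-41890 - 9150)*(154*4 + 15988) = -51040*(616 + 15988) = -51040*16604 = -847468160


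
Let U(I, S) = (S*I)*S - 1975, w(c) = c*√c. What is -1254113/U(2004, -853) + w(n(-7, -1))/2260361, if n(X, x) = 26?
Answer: -1254113/1458126461 + 26*√26/2260361 ≈ -0.00080143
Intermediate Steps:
w(c) = c^(3/2)
U(I, S) = -1975 + I*S² (U(I, S) = (I*S)*S - 1975 = I*S² - 1975 = -1975 + I*S²)
-1254113/U(2004, -853) + w(n(-7, -1))/2260361 = -1254113/(-1975 + 2004*(-853)²) + 26^(3/2)/2260361 = -1254113/(-1975 + 2004*727609) + (26*√26)*(1/2260361) = -1254113/(-1975 + 1458128436) + 26*√26/2260361 = -1254113/1458126461 + 26*√26/2260361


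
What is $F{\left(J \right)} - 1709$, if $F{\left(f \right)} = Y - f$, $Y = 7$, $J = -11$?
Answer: $-1691$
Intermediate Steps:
$F{\left(f \right)} = 7 - f$
$F{\left(J \right)} - 1709 = \left(7 - -11\right) - 1709 = \left(7 + 11\right) - 1709 = 18 - 1709 = -1691$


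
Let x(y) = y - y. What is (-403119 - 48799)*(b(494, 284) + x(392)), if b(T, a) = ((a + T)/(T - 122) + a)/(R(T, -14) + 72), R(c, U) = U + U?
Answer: -387869557/132 ≈ -2.9384e+6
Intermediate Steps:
R(c, U) = 2*U
x(y) = 0
b(T, a) = a/44 + (T + a)/(44*(-122 + T)) (b(T, a) = ((a + T)/(T - 122) + a)/(2*(-14) + 72) = ((T + a)/(-122 + T) + a)/(-28 + 72) = ((T + a)/(-122 + T) + a)/44 = (a + (T + a)/(-122 + T))*(1/44) = a/44 + (T + a)/(44*(-122 + T)))
(-403119 - 48799)*(b(494, 284) + x(392)) = (-403119 - 48799)*((494 - 121*284 + 494*284)/(44*(-122 + 494)) + 0) = -451918*((1/44)*(494 - 34364 + 140296)/372 + 0) = -451918*((1/44)*(1/372)*106426 + 0) = -451918*(53213/8184 + 0) = -451918*53213/8184 = -387869557/132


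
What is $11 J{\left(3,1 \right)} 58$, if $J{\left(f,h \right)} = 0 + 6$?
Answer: $3828$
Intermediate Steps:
$J{\left(f,h \right)} = 6$
$11 J{\left(3,1 \right)} 58 = 11 \cdot 6 \cdot 58 = 66 \cdot 58 = 3828$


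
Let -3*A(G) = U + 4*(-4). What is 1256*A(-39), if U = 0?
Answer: 20096/3 ≈ 6698.7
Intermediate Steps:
A(G) = 16/3 (A(G) = -(0 + 4*(-4))/3 = -(0 - 16)/3 = -⅓*(-16) = 16/3)
1256*A(-39) = 1256*(16/3) = 20096/3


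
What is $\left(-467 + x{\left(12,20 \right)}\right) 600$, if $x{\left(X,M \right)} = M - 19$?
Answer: $-279600$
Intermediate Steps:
$x{\left(X,M \right)} = -19 + M$ ($x{\left(X,M \right)} = M - 19 = -19 + M$)
$\left(-467 + x{\left(12,20 \right)}\right) 600 = \left(-467 + \left(-19 + 20\right)\right) 600 = \left(-467 + 1\right) 600 = \left(-466\right) 600 = -279600$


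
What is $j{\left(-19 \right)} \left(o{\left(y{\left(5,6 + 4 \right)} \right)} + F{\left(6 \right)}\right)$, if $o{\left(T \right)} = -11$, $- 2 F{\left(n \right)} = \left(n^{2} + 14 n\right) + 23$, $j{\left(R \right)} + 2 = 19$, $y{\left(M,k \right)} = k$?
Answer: $- \frac{2805}{2} \approx -1402.5$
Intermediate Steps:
$j{\left(R \right)} = 17$ ($j{\left(R \right)} = -2 + 19 = 17$)
$F{\left(n \right)} = - \frac{23}{2} - 7 n - \frac{n^{2}}{2}$ ($F{\left(n \right)} = - \frac{\left(n^{2} + 14 n\right) + 23}{2} = - \frac{23 + n^{2} + 14 n}{2} = - \frac{23}{2} - 7 n - \frac{n^{2}}{2}$)
$j{\left(-19 \right)} \left(o{\left(y{\left(5,6 + 4 \right)} \right)} + F{\left(6 \right)}\right) = 17 \left(-11 - \left(\frac{107}{2} + 18\right)\right) = 17 \left(-11 - \frac{143}{2}\right) = 17 \left(- \frac{165}{2}\right) = - \frac{2805}{2}$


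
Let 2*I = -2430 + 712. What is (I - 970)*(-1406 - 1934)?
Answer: 6108860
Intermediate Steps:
I = -859 (I = (-2430 + 712)/2 = (1/2)*(-1718) = -859)
(I - 970)*(-1406 - 1934) = (-859 - 970)*(-1406 - 1934) = -1829*(-3340) = 6108860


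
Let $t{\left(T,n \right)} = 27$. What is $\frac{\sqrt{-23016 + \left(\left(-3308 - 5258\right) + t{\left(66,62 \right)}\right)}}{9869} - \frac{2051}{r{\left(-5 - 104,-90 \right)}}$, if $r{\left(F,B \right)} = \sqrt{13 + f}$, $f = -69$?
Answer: $\frac{i \left(4 \sqrt{31555} + 2891617 \sqrt{14}\right)}{39476} \approx 274.09 i$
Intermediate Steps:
$r{\left(F,B \right)} = 2 i \sqrt{14}$ ($r{\left(F,B \right)} = \sqrt{13 - 69} = \sqrt{-56} = 2 i \sqrt{14}$)
$\frac{\sqrt{-23016 + \left(\left(-3308 - 5258\right) + t{\left(66,62 \right)}\right)}}{9869} - \frac{2051}{r{\left(-5 - 104,-90 \right)}} = \frac{\sqrt{-23016 + \left(\left(-3308 - 5258\right) + 27\right)}}{9869} - \frac{2051}{2 i \sqrt{14}} = \sqrt{-23016 + \left(\left(-3308 - 5258\right) + 27\right)} \frac{1}{9869} - 2051 \left(- \frac{i \sqrt{14}}{28}\right) = \sqrt{-23016 + \left(-8566 + 27\right)} \frac{1}{9869} + \frac{293 i \sqrt{14}}{4} = \sqrt{-23016 - 8539} \cdot \frac{1}{9869} + \frac{293 i \sqrt{14}}{4} = \sqrt{-31555} \cdot \frac{1}{9869} + \frac{293 i \sqrt{14}}{4} = i \sqrt{31555} \cdot \frac{1}{9869} + \frac{293 i \sqrt{14}}{4} = \frac{i \sqrt{31555}}{9869} + \frac{293 i \sqrt{14}}{4}$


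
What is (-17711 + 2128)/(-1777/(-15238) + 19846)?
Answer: -237453754/302415125 ≈ -0.78519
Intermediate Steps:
(-17711 + 2128)/(-1777/(-15238) + 19846) = -15583/(-1777*(-1/15238) + 19846) = -15583/(1777/15238 + 19846) = -15583/302415125/15238 = -15583*15238/302415125 = -237453754/302415125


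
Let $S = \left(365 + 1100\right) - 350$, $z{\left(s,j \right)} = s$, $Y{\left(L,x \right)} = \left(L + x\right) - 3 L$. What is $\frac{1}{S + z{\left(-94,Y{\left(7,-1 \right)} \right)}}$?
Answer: $\frac{1}{1021} \approx 0.00097943$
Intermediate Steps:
$Y{\left(L,x \right)} = x - 2 L$
$S = 1115$ ($S = 1465 - 350 = 1115$)
$\frac{1}{S + z{\left(-94,Y{\left(7,-1 \right)} \right)}} = \frac{1}{1115 - 94} = \frac{1}{1021}$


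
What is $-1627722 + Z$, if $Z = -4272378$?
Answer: $-5900100$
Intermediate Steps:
$-1627722 + Z = -1627722 - 4272378 = -5900100$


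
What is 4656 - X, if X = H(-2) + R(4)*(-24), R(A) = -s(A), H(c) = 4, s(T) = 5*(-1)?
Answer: 4772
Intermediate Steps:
s(T) = -5
R(A) = 5 (R(A) = -1*(-5) = 5)
X = -116 (X = 4 + 5*(-24) = 4 - 120 = -116)
4656 - X = 4656 - 1*(-116) = 4656 + 116 = 4772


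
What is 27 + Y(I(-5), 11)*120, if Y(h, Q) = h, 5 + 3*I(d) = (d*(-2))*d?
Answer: -2173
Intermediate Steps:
I(d) = -5/3 - 2*d**2/3 (I(d) = -5/3 + ((d*(-2))*d)/3 = -5/3 + ((-2*d)*d)/3 = -5/3 + (-2*d**2)/3 = -5/3 - 2*d**2/3)
27 + Y(I(-5), 11)*120 = 27 + (-5/3 - 2/3*(-5)**2)*120 = 27 + (-5/3 - 2/3*25)*120 = 27 + (-5/3 - 50/3)*120 = 27 - 55/3*120 = 27 - 2200 = -2173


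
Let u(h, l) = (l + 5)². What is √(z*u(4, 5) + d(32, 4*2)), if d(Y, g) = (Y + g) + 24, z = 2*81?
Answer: 2*√4066 ≈ 127.53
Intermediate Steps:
u(h, l) = (5 + l)²
z = 162
d(Y, g) = 24 + Y + g
√(z*u(4, 5) + d(32, 4*2)) = √(162*(5 + 5)² + (24 + 32 + 4*2)) = √(162*10² + (24 + 32 + 8)) = √(162*100 + 64) = √(16200 + 64) = √16264 = 2*√4066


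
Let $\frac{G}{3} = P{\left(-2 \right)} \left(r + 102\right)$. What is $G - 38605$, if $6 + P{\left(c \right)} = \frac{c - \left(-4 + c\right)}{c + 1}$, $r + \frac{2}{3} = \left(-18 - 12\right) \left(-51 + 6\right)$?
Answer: $-82145$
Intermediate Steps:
$r = \frac{4048}{3}$ ($r = - \frac{2}{3} + \left(-18 - 12\right) \left(-51 + 6\right) = - \frac{2}{3} - -1350 = - \frac{2}{3} + 1350 = \frac{4048}{3} \approx 1349.3$)
$P{\left(c \right)} = -6 + \frac{4}{1 + c}$ ($P{\left(c \right)} = -6 + \frac{c - \left(-4 + c\right)}{c + 1} = -6 + \frac{4}{1 + c}$)
$G = -43540$ ($G = 3 \frac{2 \left(-1 - -6\right)}{1 - 2} \left(\frac{4048}{3} + 102\right) = 3 \frac{2 \left(-1 + 6\right)}{-1} \cdot \frac{4354}{3} = 3 \cdot 2 \left(-1\right) 5 \cdot \frac{4354}{3} = 3 \left(\left(-10\right) \frac{4354}{3}\right) = 3 \left(- \frac{43540}{3}\right) = -43540$)
$G - 38605 = -43540 - 38605 = -82145$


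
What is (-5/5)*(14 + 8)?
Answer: -22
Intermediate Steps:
(-5/5)*(14 + 8) = ((1/5)*(-5))*22 = -1*22 = -22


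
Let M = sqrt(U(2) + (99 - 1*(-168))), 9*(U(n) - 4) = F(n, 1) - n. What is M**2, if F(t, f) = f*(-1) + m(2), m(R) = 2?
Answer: 2438/9 ≈ 270.89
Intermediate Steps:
F(t, f) = 2 - f (F(t, f) = f*(-1) + 2 = -f + 2 = 2 - f)
U(n) = 37/9 - n/9 (U(n) = 4 + ((2 - 1*1) - n)/9 = 4 + ((2 - 1) - n)/9 = 4 + (1 - n)/9 = 4 + (1/9 - n/9) = 37/9 - n/9)
M = sqrt(2438)/3 (M = sqrt((37/9 - 1/9*2) + (99 - 1*(-168))) = sqrt((37/9 - 2/9) + (99 + 168)) = sqrt(35/9 + 267) = sqrt(2438/9) = sqrt(2438)/3 ≈ 16.459)
M**2 = (sqrt(2438)/3)**2 = 2438/9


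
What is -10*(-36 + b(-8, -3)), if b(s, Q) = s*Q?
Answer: 120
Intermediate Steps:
b(s, Q) = Q*s
-10*(-36 + b(-8, -3)) = -10*(-36 - 3*(-8)) = -10*(-36 + 24) = -10*(-12) = 120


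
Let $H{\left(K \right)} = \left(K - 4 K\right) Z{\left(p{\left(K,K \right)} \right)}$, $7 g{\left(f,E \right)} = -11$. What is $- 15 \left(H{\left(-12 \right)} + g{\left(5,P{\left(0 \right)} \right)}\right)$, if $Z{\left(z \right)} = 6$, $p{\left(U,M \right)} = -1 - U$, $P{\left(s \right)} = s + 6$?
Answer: $- \frac{22515}{7} \approx -3216.4$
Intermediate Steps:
$P{\left(s \right)} = 6 + s$
$g{\left(f,E \right)} = - \frac{11}{7}$ ($g{\left(f,E \right)} = \frac{1}{7} \left(-11\right) = - \frac{11}{7}$)
$H{\left(K \right)} = - 18 K$ ($H{\left(K \right)} = \left(K - 4 K\right) 6 = - 3 K 6 = - 18 K$)
$- 15 \left(H{\left(-12 \right)} + g{\left(5,P{\left(0 \right)} \right)}\right) = - 15 \left(\left(-18\right) \left(-12\right) - \frac{11}{7}\right) = - 15 \left(216 - \frac{11}{7}\right) = \left(-15\right) \frac{1501}{7} = - \frac{22515}{7}$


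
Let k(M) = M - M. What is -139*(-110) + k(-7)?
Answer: 15290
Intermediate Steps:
k(M) = 0
-139*(-110) + k(-7) = -139*(-110) + 0 = 15290 + 0 = 15290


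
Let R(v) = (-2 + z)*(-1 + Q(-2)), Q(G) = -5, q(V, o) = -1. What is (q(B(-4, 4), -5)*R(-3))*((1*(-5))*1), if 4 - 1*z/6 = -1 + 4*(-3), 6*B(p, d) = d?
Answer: -3000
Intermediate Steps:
B(p, d) = d/6
z = 102 (z = 24 - 6*(-1 + 4*(-3)) = 24 - 6*(-1 - 12) = 24 - 6*(-13) = 24 + 78 = 102)
R(v) = -600 (R(v) = (-2 + 102)*(-1 - 5) = 100*(-6) = -600)
(q(B(-4, 4), -5)*R(-3))*((1*(-5))*1) = (-1*(-600))*((1*(-5))*1) = 600*(-5*1) = 600*(-5) = -3000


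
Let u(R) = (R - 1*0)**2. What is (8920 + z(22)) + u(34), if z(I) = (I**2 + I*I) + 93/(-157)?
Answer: 1733815/157 ≈ 11043.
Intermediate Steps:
u(R) = R**2 (u(R) = (R + 0)**2 = R**2)
z(I) = -93/157 + 2*I**2 (z(I) = (I**2 + I**2) + 93*(-1/157) = 2*I**2 - 93/157 = -93/157 + 2*I**2)
(8920 + z(22)) + u(34) = (8920 + (-93/157 + 2*22**2)) + 34**2 = (8920 + (-93/157 + 2*484)) + 1156 = (8920 + (-93/157 + 968)) + 1156 = (8920 + 151883/157) + 1156 = 1552323/157 + 1156 = 1733815/157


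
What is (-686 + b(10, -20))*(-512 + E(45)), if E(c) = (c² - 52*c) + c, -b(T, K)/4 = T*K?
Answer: -89148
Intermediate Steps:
b(T, K) = -4*K*T (b(T, K) = -4*T*K = -4*K*T)
E(c) = c² - 51*c
(-686 + b(10, -20))*(-512 + E(45)) = (-686 - 4*(-20)*10)*(-512 + 45*(-51 + 45)) = (-686 + 800)*(-512 + 45*(-6)) = 114*(-512 - 270) = 114*(-782) = -89148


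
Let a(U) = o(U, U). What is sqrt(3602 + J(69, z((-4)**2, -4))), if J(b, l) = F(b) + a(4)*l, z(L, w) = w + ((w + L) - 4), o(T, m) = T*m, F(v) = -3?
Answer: 3*sqrt(407) ≈ 60.523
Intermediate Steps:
a(U) = U**2 (a(U) = U*U = U**2)
z(L, w) = -4 + L + 2*w (z(L, w) = w + ((L + w) - 4) = w + (-4 + L + w) = -4 + L + 2*w)
J(b, l) = -3 + 16*l (J(b, l) = -3 + 4**2*l = -3 + 16*l)
sqrt(3602 + J(69, z((-4)**2, -4))) = sqrt(3602 + (-3 + 16*(-4 + (-4)**2 + 2*(-4)))) = sqrt(3602 + (-3 + 16*(-4 + 16 - 8))) = sqrt(3602 + (-3 + 16*4)) = sqrt(3602 + (-3 + 64)) = sqrt(3602 + 61) = sqrt(3663) = 3*sqrt(407)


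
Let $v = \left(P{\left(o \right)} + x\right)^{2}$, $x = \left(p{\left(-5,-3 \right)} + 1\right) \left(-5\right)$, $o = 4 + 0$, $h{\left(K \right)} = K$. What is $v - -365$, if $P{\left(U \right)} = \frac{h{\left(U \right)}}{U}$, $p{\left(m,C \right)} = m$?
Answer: $806$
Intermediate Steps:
$o = 4$
$P{\left(U \right)} = 1$ ($P{\left(U \right)} = \frac{U}{U} = 1$)
$x = 20$ ($x = \left(-5 + 1\right) \left(-5\right) = \left(-4\right) \left(-5\right) = 20$)
$v = 441$ ($v = \left(1 + 20\right)^{2} = 21^{2} = 441$)
$v - -365 = 441 - -365 = 441 + 365 = 806$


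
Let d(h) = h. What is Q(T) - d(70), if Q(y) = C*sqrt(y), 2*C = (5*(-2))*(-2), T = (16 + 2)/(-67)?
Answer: -70 + 30*I*sqrt(134)/67 ≈ -70.0 + 5.1832*I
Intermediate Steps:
T = -18/67 (T = 18*(-1/67) = -18/67 ≈ -0.26866)
C = 10 (C = ((5*(-2))*(-2))/2 = (-10*(-2))/2 = (1/2)*20 = 10)
Q(y) = 10*sqrt(y)
Q(T) - d(70) = 10*sqrt(-18/67) - 1*70 = 10*(3*I*sqrt(134)/67) - 70 = 30*I*sqrt(134)/67 - 70 = -70 + 30*I*sqrt(134)/67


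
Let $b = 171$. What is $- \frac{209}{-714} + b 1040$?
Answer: $\frac{126977969}{714} \approx 1.7784 \cdot 10^{5}$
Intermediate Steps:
$- \frac{209}{-714} + b 1040 = - \frac{209}{-714} + 171 \cdot 1040 = \left(-209\right) \left(- \frac{1}{714}\right) + 177840 = \frac{209}{714} + 177840 = \frac{126977969}{714}$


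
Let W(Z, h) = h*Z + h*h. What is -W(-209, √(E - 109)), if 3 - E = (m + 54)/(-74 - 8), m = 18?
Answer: 4310/41 + 209*I*√176710/41 ≈ 105.12 + 2142.9*I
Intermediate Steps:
E = 159/41 (E = 3 - (18 + 54)/(-74 - 8) = 3 - 72/(-82) = 3 - 72*(-1)/82 = 3 - 1*(-36/41) = 3 + 36/41 = 159/41 ≈ 3.8780)
W(Z, h) = h² + Z*h (W(Z, h) = Z*h + h² = h² + Z*h)
-W(-209, √(E - 109)) = -√(159/41 - 109)*(-209 + √(159/41 - 109)) = -√(-4310/41)*(-209 + √(-4310/41)) = -I*√176710/41*(-209 + I*√176710/41) = -I*√176710*(-209 + I*√176710/41)/41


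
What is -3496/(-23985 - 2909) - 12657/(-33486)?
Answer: 76244069/150095414 ≈ 0.50797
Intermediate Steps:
-3496/(-23985 - 2909) - 12657/(-33486) = -3496/(-26894) - 12657*(-1/33486) = -3496*(-1/26894) + 4219/11162 = 1748/13447 + 4219/11162 = 76244069/150095414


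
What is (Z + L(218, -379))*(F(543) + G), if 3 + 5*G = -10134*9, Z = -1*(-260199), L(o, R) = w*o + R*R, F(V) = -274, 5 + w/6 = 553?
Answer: -103746249296/5 ≈ -2.0749e+10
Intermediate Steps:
w = 3288 (w = -30 + 6*553 = -30 + 3318 = 3288)
L(o, R) = R**2 + 3288*o (L(o, R) = 3288*o + R*R = 3288*o + R**2 = R**2 + 3288*o)
Z = 260199
G = -91209/5 (G = -3/5 + (-10134*9)/5 = -3/5 + (1/5)*(-91206) = -3/5 - 91206/5 = -91209/5 ≈ -18242.)
(Z + L(218, -379))*(F(543) + G) = (260199 + ((-379)**2 + 3288*218))*(-274 - 91209/5) = (260199 + (143641 + 716784))*(-92579/5) = (260199 + 860425)*(-92579/5) = 1120624*(-92579/5) = -103746249296/5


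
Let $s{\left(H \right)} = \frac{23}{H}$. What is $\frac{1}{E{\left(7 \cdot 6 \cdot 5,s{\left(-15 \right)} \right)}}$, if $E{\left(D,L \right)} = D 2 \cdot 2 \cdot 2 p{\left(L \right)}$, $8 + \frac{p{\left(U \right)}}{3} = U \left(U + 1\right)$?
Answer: $- \frac{5}{180992} \approx -2.7626 \cdot 10^{-5}$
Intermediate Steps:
$p{\left(U \right)} = -24 + 3 U \left(1 + U\right)$ ($p{\left(U \right)} = -24 + 3 U \left(U + 1\right) = -24 + 3 U \left(1 + U\right)$)
$E{\left(D,L \right)} = 8 D \left(-24 + 3 L + 3 L^{2}\right)$ ($E{\left(D,L \right)} = D 2 \cdot 2 \cdot 2 \left(-24 + 3 L + 3 L^{2}\right) = 2 D 2 \cdot 2 \left(-24 + 3 L + 3 L^{2}\right) = 4 D 2 \left(-24 + 3 L + 3 L^{2}\right) = 8 D \left(-24 + 3 L + 3 L^{2}\right)$)
$\frac{1}{E{\left(7 \cdot 6 \cdot 5,s{\left(-15 \right)} \right)}} = \frac{1}{24 \cdot 7 \cdot 6 \cdot 5 \left(-8 + \frac{23}{-15} + \left(\frac{23}{-15}\right)^{2}\right)} = \frac{1}{24 \cdot 42 \cdot 5 \left(-8 + 23 \left(- \frac{1}{15}\right) + \left(23 \left(- \frac{1}{15}\right)\right)^{2}\right)} = \frac{1}{24 \cdot 210 \left(-8 - \frac{23}{15} + \left(- \frac{23}{15}\right)^{2}\right)} = \frac{1}{24 \cdot 210 \left(-8 - \frac{23}{15} + \frac{529}{225}\right)} = \frac{1}{24 \cdot 210 \left(- \frac{1616}{225}\right)} = \frac{1}{- \frac{180992}{5}} = - \frac{5}{180992}$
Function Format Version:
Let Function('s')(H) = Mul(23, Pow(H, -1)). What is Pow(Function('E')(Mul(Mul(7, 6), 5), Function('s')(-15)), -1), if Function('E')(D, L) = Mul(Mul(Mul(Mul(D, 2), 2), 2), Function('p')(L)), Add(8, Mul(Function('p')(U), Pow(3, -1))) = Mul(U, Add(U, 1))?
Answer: Rational(-5, 180992) ≈ -2.7626e-5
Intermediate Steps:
Function('p')(U) = Add(-24, Mul(3, U, Add(1, U))) (Function('p')(U) = Add(-24, Mul(3, Mul(U, Add(U, 1)))) = Add(-24, Mul(3, Mul(U, Add(1, U)))) = Add(-24, Mul(3, U, Add(1, U))))
Function('E')(D, L) = Mul(8, D, Add(-24, Mul(3, L), Mul(3, Pow(L, 2)))) (Function('E')(D, L) = Mul(Mul(Mul(Mul(D, 2), 2), 2), Add(-24, Mul(3, L), Mul(3, Pow(L, 2)))) = Mul(Mul(Mul(Mul(2, D), 2), 2), Add(-24, Mul(3, L), Mul(3, Pow(L, 2)))) = Mul(Mul(Mul(4, D), 2), Add(-24, Mul(3, L), Mul(3, Pow(L, 2)))) = Mul(Mul(8, D), Add(-24, Mul(3, L), Mul(3, Pow(L, 2)))) = Mul(8, D, Add(-24, Mul(3, L), Mul(3, Pow(L, 2)))))
Pow(Function('E')(Mul(Mul(7, 6), 5), Function('s')(-15)), -1) = Pow(Mul(24, Mul(Mul(7, 6), 5), Add(-8, Mul(23, Pow(-15, -1)), Pow(Mul(23, Pow(-15, -1)), 2))), -1) = Pow(Mul(24, Mul(42, 5), Add(-8, Mul(23, Rational(-1, 15)), Pow(Mul(23, Rational(-1, 15)), 2))), -1) = Pow(Mul(24, 210, Add(-8, Rational(-23, 15), Pow(Rational(-23, 15), 2))), -1) = Pow(Mul(24, 210, Add(-8, Rational(-23, 15), Rational(529, 225))), -1) = Pow(Mul(24, 210, Rational(-1616, 225)), -1) = Pow(Rational(-180992, 5), -1) = Rational(-5, 180992)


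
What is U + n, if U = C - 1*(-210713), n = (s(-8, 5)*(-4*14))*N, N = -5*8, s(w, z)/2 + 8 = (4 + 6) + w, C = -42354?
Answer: 141479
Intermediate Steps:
s(w, z) = 4 + 2*w (s(w, z) = -16 + 2*((4 + 6) + w) = -16 + 2*(10 + w) = -16 + (20 + 2*w) = 4 + 2*w)
N = -40
n = -26880 (n = ((4 + 2*(-8))*(-4*14))*(-40) = ((4 - 16)*(-56))*(-40) = -12*(-56)*(-40) = 672*(-40) = -26880)
U = 168359 (U = -42354 - 1*(-210713) = -42354 + 210713 = 168359)
U + n = 168359 - 26880 = 141479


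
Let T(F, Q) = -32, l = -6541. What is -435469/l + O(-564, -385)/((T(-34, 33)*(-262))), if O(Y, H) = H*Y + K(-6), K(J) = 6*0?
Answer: 1267821209/13709936 ≈ 92.475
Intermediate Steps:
K(J) = 0
O(Y, H) = H*Y (O(Y, H) = H*Y + 0 = H*Y)
-435469/l + O(-564, -385)/((T(-34, 33)*(-262))) = -435469/(-6541) + (-385*(-564))/((-32*(-262))) = -435469*(-1/6541) + 217140/8384 = 435469/6541 + 217140*(1/8384) = 435469/6541 + 54285/2096 = 1267821209/13709936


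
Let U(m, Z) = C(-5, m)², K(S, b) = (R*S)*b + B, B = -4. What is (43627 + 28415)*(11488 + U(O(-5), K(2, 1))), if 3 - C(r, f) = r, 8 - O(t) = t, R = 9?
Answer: 832229184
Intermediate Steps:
O(t) = 8 - t
C(r, f) = 3 - r
K(S, b) = -4 + 9*S*b (K(S, b) = (9*S)*b - 4 = 9*S*b - 4 = -4 + 9*S*b)
U(m, Z) = 64 (U(m, Z) = (3 - 1*(-5))² = (3 + 5)² = 8² = 64)
(43627 + 28415)*(11488 + U(O(-5), K(2, 1))) = (43627 + 28415)*(11488 + 64) = 72042*11552 = 832229184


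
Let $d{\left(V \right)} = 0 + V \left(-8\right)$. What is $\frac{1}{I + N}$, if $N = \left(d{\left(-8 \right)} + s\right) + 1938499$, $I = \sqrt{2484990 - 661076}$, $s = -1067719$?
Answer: $\frac{435422}{379183724211} - \frac{\sqrt{1823914}}{758367448422} \approx 1.1465 \cdot 10^{-6}$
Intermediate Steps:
$d{\left(V \right)} = - 8 V$ ($d{\left(V \right)} = 0 - 8 V = - 8 V$)
$I = \sqrt{1823914} \approx 1350.5$
$N = 870844$ ($N = \left(\left(-8\right) \left(-8\right) - 1067719\right) + 1938499 = \left(64 - 1067719\right) + 1938499 = -1067655 + 1938499 = 870844$)
$\frac{1}{I + N} = \frac{1}{\sqrt{1823914} + 870844} = \frac{1}{870844 + \sqrt{1823914}}$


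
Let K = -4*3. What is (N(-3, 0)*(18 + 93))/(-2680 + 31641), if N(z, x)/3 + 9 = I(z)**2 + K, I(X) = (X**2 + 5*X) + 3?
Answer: -3996/28961 ≈ -0.13798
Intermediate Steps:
I(X) = 3 + X**2 + 5*X
K = -12
N(z, x) = -63 + 3*(3 + z**2 + 5*z)**2 (N(z, x) = -27 + 3*((3 + z**2 + 5*z)**2 - 12) = -27 + 3*(-12 + (3 + z**2 + 5*z)**2) = -27 + (-36 + 3*(3 + z**2 + 5*z)**2) = -63 + 3*(3 + z**2 + 5*z)**2)
(N(-3, 0)*(18 + 93))/(-2680 + 31641) = ((-63 + 3*(3 + (-3)**2 + 5*(-3))**2)*(18 + 93))/(-2680 + 31641) = ((-63 + 3*(3 + 9 - 15)**2)*111)/28961 = ((-63 + 3*(-3)**2)*111)*(1/28961) = ((-63 + 3*9)*111)*(1/28961) = ((-63 + 27)*111)*(1/28961) = -36*111*(1/28961) = -3996*1/28961 = -3996/28961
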